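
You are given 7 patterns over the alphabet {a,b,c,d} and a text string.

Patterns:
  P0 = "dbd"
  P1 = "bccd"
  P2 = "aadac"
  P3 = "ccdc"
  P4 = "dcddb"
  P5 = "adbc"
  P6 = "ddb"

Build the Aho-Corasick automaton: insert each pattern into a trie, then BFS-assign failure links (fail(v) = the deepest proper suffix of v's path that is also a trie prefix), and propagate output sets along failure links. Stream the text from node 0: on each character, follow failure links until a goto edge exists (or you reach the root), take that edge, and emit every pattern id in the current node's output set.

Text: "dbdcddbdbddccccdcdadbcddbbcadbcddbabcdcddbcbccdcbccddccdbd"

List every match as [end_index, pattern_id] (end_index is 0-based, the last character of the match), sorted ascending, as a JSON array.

Construct AC machine:
Trie nodes:
  0='ε' goto a→8 b→4 c→13 d→1
  1='d' goto b→2 c→17 d→24
  2='db' goto d→3
  3='dbd' goto ·  [P0 ends]
  4='b' goto c→5
  5='bc' goto c→6
  6='bcc' goto d→7
  7='bccd' goto ·  [P1 ends]
  8='a' goto a→9 d→21
  9='aa' goto d→10
  10='aad' goto a→11
  11='aada' goto c→12
  12='aadac' goto ·  [P2 ends]
  13='c' goto c→14
  14='cc' goto d→15
  15='ccd' goto c→16
  16='ccdc' goto ·  [P3 ends]
  17='dc' goto d→18
  18='dcd' goto d→19
  19='dcdd' goto b→20
  20='dcddb' goto ·  [P4 ends]
  21='ad' goto b→22
  22='adb' goto c→23
  23='adbc' goto ·  [P5 ends]
  24='dd' goto b→25
  25='ddb' goto ·  [P6 ends]

BFS fail/out derivation:
  n1('d'): parent n0 fail=0; on 'd' 0 → fail=0;  out ∅∪∅=∅
  n4('b'): parent n0 fail=0; on 'b' 0 → fail=0;  out ∅∪∅=∅
  n8('a'): parent n0 fail=0; on 'a' 0 → fail=0;  out ∅∪∅=∅
  n13('c'): parent n0 fail=0; on 'c' 0 → fail=0;  out ∅∪∅=∅
  n2('db'): parent n1 fail=0; on 'b' 0 → fail=4;  out ∅∪∅=∅
  n5('bc'): parent n4 fail=0; on 'c' 0 → fail=13;  out ∅∪∅=∅
  n9('aa'): parent n8 fail=0; on 'a' 0 → fail=8;  out ∅∪∅=∅
  n14('cc'): parent n13 fail=0; on 'c' 0 → fail=13;  out ∅∪∅=∅
  n17('dc'): parent n1 fail=0; on 'c' 0 → fail=13;  out ∅∪∅=∅
  n21('ad'): parent n8 fail=0; on 'd' 0 → fail=1;  out ∅∪∅=∅
  n24('dd'): parent n1 fail=0; on 'd' 0 → fail=1;  out ∅∪∅=∅
  n3('dbd'): parent n2 fail=4; on 'd' 4→0 → fail=1;  out {0}∪∅={0}
  n6('bcc'): parent n5 fail=13; on 'c' 13 → fail=14;  out ∅∪∅=∅
  n10('aad'): parent n9 fail=8; on 'd' 8 → fail=21;  out ∅∪∅=∅
  n15('ccd'): parent n14 fail=13; on 'd' 13→0 → fail=1;  out ∅∪∅=∅
  n18('dcd'): parent n17 fail=13; on 'd' 13→0 → fail=1;  out ∅∪∅=∅
  n22('adb'): parent n21 fail=1; on 'b' 1 → fail=2;  out ∅∪∅=∅
  n25('ddb'): parent n24 fail=1; on 'b' 1 → fail=2;  out {6}∪∅={6}
  n7('bccd'): parent n6 fail=14; on 'd' 14 → fail=15;  out {1}∪∅={1}
  n11('aada'): parent n10 fail=21; on 'a' 21→1→0 → fail=8;  out ∅∪∅=∅
  n16('ccdc'): parent n15 fail=1; on 'c' 1 → fail=17;  out {3}∪∅={3}
  n19('dcdd'): parent n18 fail=1; on 'd' 1 → fail=24;  out ∅∪∅=∅
  n23('adbc'): parent n22 fail=2; on 'c' 2→4 → fail=5;  out {5}∪∅={5}
  n12('aadac'): parent n11 fail=8; on 'c' 8→0 → fail=13;  out {2}∪∅={2}
  n20('dcddb'): parent n19 fail=24; on 'b' 24 → fail=25;  out {4}∪{6}={4,6}

Run:
[0] read 'd'  n0⇒n1
[1] read 'b'  n1⇒n2
[2] read 'd'  n2⇒n3  emit P0@[0:2]
[3] read 'c'  n3⇒n17 ·f
[4] read 'd'  n17⇒n18
[5] read 'd'  n18⇒n19
[6] read 'b'  n19⇒n20  emit P4@[2:6],P6@[4:6]
[7] read 'd'  n20⇒n3 ·f  emit P0@[5:7]
[8] read 'b'  n3⇒n2 ·f
[9] read 'd'  n2⇒n3  emit P0@[7:9]
[10] read 'd'  n3⇒n24 ·f
[11] read 'c'  n24⇒n17 ·f
[12] read 'c'  n17⇒n14 ·f
[13] read 'c'  n14⇒n14 ·f
[14] read 'c'  n14⇒n14 ·f
[15] read 'd'  n14⇒n15
[16] read 'c'  n15⇒n16  emit P3@[13:16]
[17] read 'd'  n16⇒n18 ·f
[18] read 'a'  n18⇒n8 ·f
[19] read 'd'  n8⇒n21
[20] read 'b'  n21⇒n22
[21] read 'c'  n22⇒n23  emit P5@[18:21]
[22] read 'd'  n23⇒n1 ·f
[23] read 'd'  n1⇒n24
[24] read 'b'  n24⇒n25  emit P6@[22:24]
[25] read 'b'  n25⇒n4 ·f
[26] read 'c'  n4⇒n5
[27] read 'a'  n5⇒n8 ·f
[28] read 'd'  n8⇒n21
[29] read 'b'  n21⇒n22
[30] read 'c'  n22⇒n23  emit P5@[27:30]
[31] read 'd'  n23⇒n1 ·f
[32] read 'd'  n1⇒n24
[33] read 'b'  n24⇒n25  emit P6@[31:33]
[34] read 'a'  n25⇒n8 ·f
[35] read 'b'  n8⇒n4 ·f
[36] read 'c'  n4⇒n5
[37] read 'd'  n5⇒n1 ·f
[38] read 'c'  n1⇒n17
[39] read 'd'  n17⇒n18
[40] read 'd'  n18⇒n19
[41] read 'b'  n19⇒n20  emit P4@[37:41],P6@[39:41]
[42] read 'c'  n20⇒n5 ·f
[43] read 'b'  n5⇒n4 ·f
[44] read 'c'  n4⇒n5
[45] read 'c'  n5⇒n6
[46] read 'd'  n6⇒n7  emit P1@[43:46]
[47] read 'c'  n7⇒n16 ·f  emit P3@[44:47]
[48] read 'b'  n16⇒n4 ·f
[49] read 'c'  n4⇒n5
[50] read 'c'  n5⇒n6
[51] read 'd'  n6⇒n7  emit P1@[48:51]
[52] read 'd'  n7⇒n24 ·f
[53] read 'c'  n24⇒n17 ·f
[54] read 'c'  n17⇒n14 ·f
[55] read 'd'  n14⇒n15
[56] read 'b'  n15⇒n2 ·f
[57] read 'd'  n2⇒n3  emit P0@[55:57]

Result: [[2,0],[6,4],[6,6],[7,0],[9,0],[16,3],[21,5],[24,6],[30,5],[33,6],[41,4],[41,6],[46,1],[47,3],[51,1],[57,0]]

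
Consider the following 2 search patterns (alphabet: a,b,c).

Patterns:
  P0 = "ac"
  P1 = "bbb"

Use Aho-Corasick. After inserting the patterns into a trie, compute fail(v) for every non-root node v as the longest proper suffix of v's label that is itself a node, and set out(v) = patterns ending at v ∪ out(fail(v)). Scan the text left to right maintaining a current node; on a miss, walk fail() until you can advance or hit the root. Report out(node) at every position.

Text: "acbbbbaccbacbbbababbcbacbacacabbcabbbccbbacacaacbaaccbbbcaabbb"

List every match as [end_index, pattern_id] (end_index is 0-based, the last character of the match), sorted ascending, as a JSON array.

Build automaton:
Trie (insert patterns):
  0='ε' goto a→1 b→3
  1='a' goto c→2
  2='ac' goto ·  ←P0
  3='b' goto b→4
  4='bb' goto b→5
  5='bbb' goto ·  ←P1

Failure links (BFS by depth):
  n1('a'): parent n0 fail=0; on 'a' 0 → fail=0;  out ∅∪∅=∅
  n3('b'): parent n0 fail=0; on 'b' 0 → fail=0;  out ∅∪∅=∅
  n2('ac'): parent n1 fail=0; on 'c' 0 → fail=0;  out {0}∪∅={0}
  n4('bb'): parent n3 fail=0; on 'b' 0 → fail=3;  out ∅∪∅=∅
  n5('bbb'): parent n4 fail=3; on 'b' 3 → fail=4;  out {1}∪∅={1}

Text stream:
pos 0 'a': at 1
pos 1 'c': at 2  emit P0@[0:1]
pos 2 'b': at 3 (via fail)
pos 3 'b': at 4
pos 4 'b': at 5  emit P1@[2:4]
pos 5 'b': at 5 (via fail)  emit P1@[3:5]
pos 6 'a': at 1 (via fail)
pos 7 'c': at 2  emit P0@[6:7]
pos 8 'c': at 0 (via fail)
pos 9 'b': at 3
pos 10 'a': at 1 (via fail)
pos 11 'c': at 2  emit P0@[10:11]
pos 12 'b': at 3 (via fail)
pos 13 'b': at 4
pos 14 'b': at 5  emit P1@[12:14]
pos 15 'a': at 1 (via fail)
pos 16 'b': at 3 (via fail)
pos 17 'a': at 1 (via fail)
pos 18 'b': at 3 (via fail)
pos 19 'b': at 4
pos 20 'c': at 0 (via fail)
pos 21 'b': at 3
pos 22 'a': at 1 (via fail)
pos 23 'c': at 2  emit P0@[22:23]
pos 24 'b': at 3 (via fail)
pos 25 'a': at 1 (via fail)
pos 26 'c': at 2  emit P0@[25:26]
pos 27 'a': at 1 (via fail)
pos 28 'c': at 2  emit P0@[27:28]
pos 29 'a': at 1 (via fail)
pos 30 'b': at 3 (via fail)
pos 31 'b': at 4
pos 32 'c': at 0 (via fail)
pos 33 'a': at 1
pos 34 'b': at 3 (via fail)
pos 35 'b': at 4
pos 36 'b': at 5  emit P1@[34:36]
pos 37 'c': at 0 (via fail)
pos 38 'c': at 0
pos 39 'b': at 3
pos 40 'b': at 4
pos 41 'a': at 1 (via fail)
pos 42 'c': at 2  emit P0@[41:42]
pos 43 'a': at 1 (via fail)
pos 44 'c': at 2  emit P0@[43:44]
pos 45 'a': at 1 (via fail)
pos 46 'a': at 1 (via fail)
pos 47 'c': at 2  emit P0@[46:47]
pos 48 'b': at 3 (via fail)
pos 49 'a': at 1 (via fail)
pos 50 'a': at 1 (via fail)
pos 51 'c': at 2  emit P0@[50:51]
pos 52 'c': at 0 (via fail)
pos 53 'b': at 3
pos 54 'b': at 4
pos 55 'b': at 5  emit P1@[53:55]
pos 56 'c': at 0 (via fail)
pos 57 'a': at 1
pos 58 'a': at 1 (via fail)
pos 59 'b': at 3 (via fail)
pos 60 'b': at 4
pos 61 'b': at 5  emit P1@[59:61]

Matches: [[1,0],[4,1],[5,1],[7,0],[11,0],[14,1],[23,0],[26,0],[28,0],[36,1],[42,0],[44,0],[47,0],[51,0],[55,1],[61,1]]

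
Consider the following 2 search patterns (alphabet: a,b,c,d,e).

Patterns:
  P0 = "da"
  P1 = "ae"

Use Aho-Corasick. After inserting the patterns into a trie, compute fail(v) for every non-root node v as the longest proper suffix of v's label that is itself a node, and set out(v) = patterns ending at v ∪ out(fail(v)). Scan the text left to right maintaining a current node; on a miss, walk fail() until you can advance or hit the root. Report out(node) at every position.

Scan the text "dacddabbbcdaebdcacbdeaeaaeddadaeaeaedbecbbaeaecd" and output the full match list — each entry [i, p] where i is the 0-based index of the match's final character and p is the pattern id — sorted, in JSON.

Build:
Trie (insert patterns):
  n0 'ε': a→3 d→1
  n1 'd': a→2
  n2 'da': ·  [P0 ends]
  n3 'a': e→4
  n4 'ae': ·  [P1 ends]

BFS fail/out derivation:
  n1('d'): parent n0 fail=0; on 'd' 0 → fail=0;  out ∅∪∅=∅
  n3('a'): parent n0 fail=0; on 'a' 0 → fail=0;  out ∅∪∅=∅
  n2('da'): parent n1 fail=0; on 'a' 0 → fail=3;  out {0}∪∅={0}
  n4('ae'): parent n3 fail=0; on 'e' 0 → fail=0;  out {1}∪∅={1}

Scan:
[0] read 'd'  n0⇒n1
[1] read 'a'  n1⇒n2  → match P0@[0:1]
[2] read 'c'  n2⇒n0 ·f
[3] read 'd'  n0⇒n1
[4] read 'd'  n1⇒n1 ·f
[5] read 'a'  n1⇒n2  → match P0@[4:5]
[6] read 'b'  n2⇒n0 ·f
[7] read 'b'  n0⇒n0
[8] read 'b'  n0⇒n0
[9] read 'c'  n0⇒n0
[10] read 'd'  n0⇒n1
[11] read 'a'  n1⇒n2  → match P0@[10:11]
[12] read 'e'  n2⇒n4 ·f  → match P1@[11:12]
[13] read 'b'  n4⇒n0 ·f
[14] read 'd'  n0⇒n1
[15] read 'c'  n1⇒n0 ·f
[16] read 'a'  n0⇒n3
[17] read 'c'  n3⇒n0 ·f
[18] read 'b'  n0⇒n0
[19] read 'd'  n0⇒n1
[20] read 'e'  n1⇒n0 ·f
[21] read 'a'  n0⇒n3
[22] read 'e'  n3⇒n4  → match P1@[21:22]
[23] read 'a'  n4⇒n3 ·f
[24] read 'a'  n3⇒n3 ·f
[25] read 'e'  n3⇒n4  → match P1@[24:25]
[26] read 'd'  n4⇒n1 ·f
[27] read 'd'  n1⇒n1 ·f
[28] read 'a'  n1⇒n2  → match P0@[27:28]
[29] read 'd'  n2⇒n1 ·f
[30] read 'a'  n1⇒n2  → match P0@[29:30]
[31] read 'e'  n2⇒n4 ·f  → match P1@[30:31]
[32] read 'a'  n4⇒n3 ·f
[33] read 'e'  n3⇒n4  → match P1@[32:33]
[34] read 'a'  n4⇒n3 ·f
[35] read 'e'  n3⇒n4  → match P1@[34:35]
[36] read 'd'  n4⇒n1 ·f
[37] read 'b'  n1⇒n0 ·f
[38] read 'e'  n0⇒n0
[39] read 'c'  n0⇒n0
[40] read 'b'  n0⇒n0
[41] read 'b'  n0⇒n0
[42] read 'a'  n0⇒n3
[43] read 'e'  n3⇒n4  → match P1@[42:43]
[44] read 'a'  n4⇒n3 ·f
[45] read 'e'  n3⇒n4  → match P1@[44:45]
[46] read 'c'  n4⇒n0 ·f
[47] read 'd'  n0⇒n1

All matches (sorted): [[1,0],[5,0],[11,0],[12,1],[22,1],[25,1],[28,0],[30,0],[31,1],[33,1],[35,1],[43,1],[45,1]]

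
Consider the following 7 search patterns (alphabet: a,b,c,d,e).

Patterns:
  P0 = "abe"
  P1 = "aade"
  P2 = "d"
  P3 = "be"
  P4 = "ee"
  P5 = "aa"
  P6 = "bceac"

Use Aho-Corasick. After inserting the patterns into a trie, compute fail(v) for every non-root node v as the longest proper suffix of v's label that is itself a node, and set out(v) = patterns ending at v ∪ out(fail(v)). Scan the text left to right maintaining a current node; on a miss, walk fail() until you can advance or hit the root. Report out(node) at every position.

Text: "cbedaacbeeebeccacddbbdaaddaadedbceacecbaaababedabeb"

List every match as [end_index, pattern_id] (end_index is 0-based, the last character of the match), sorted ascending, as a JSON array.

Build automaton:
Trie (insert patterns):
  n0 'ε': a→1 b→8 d→7 e→10
  n1 'a': a→4 b→2
  n2 'ab': e→3
  n3 'abe': ·  [P0 ends]
  n4 'aa': d→5  [P5 ends]
  n5 'aad': e→6
  n6 'aade': ·  [P1 ends]
  n7 'd': ·  [P2 ends]
  n8 'b': c→12 e→9
  n9 'be': ·  [P3 ends]
  n10 'e': e→11
  n11 'ee': ·  [P4 ends]
  n12 'bc': e→13
  n13 'bce': a→14
  n14 'bcea': c→15
  n15 'bceac': ·  [P6 ends]

BFS fail/out derivation:
  fail(1) 'a': from fail(0)=0 chase 'a': 0 ⇒ 0;  out=∅∪out(0)=∅
  fail(7) 'd': from fail(0)=0 chase 'd': 0 ⇒ 0;  out={2}∪out(0)={2}
  fail(8) 'b': from fail(0)=0 chase 'b': 0 ⇒ 0;  out=∅∪out(0)=∅
  fail(10) 'e': from fail(0)=0 chase 'e': 0 ⇒ 0;  out=∅∪out(0)=∅
  fail(2) 'ab': from fail(1)=0 chase 'b': 0 ⇒ 8;  out=∅∪out(8)=∅
  fail(4) 'aa': from fail(1)=0 chase 'a': 0 ⇒ 1;  out={5}∪out(1)={5}
  fail(9) 'be': from fail(8)=0 chase 'e': 0 ⇒ 10;  out={3}∪out(10)={3}
  fail(11) 'ee': from fail(10)=0 chase 'e': 0 ⇒ 10;  out={4}∪out(10)={4}
  fail(12) 'bc': from fail(8)=0 chase 'c': 0 ⇒ 0;  out=∅∪out(0)=∅
  fail(3) 'abe': from fail(2)=8 chase 'e': 8 ⇒ 9;  out={0}∪out(9)={0,3}
  fail(5) 'aad': from fail(4)=1 chase 'd': 1→0 ⇒ 7;  out=∅∪out(7)={2}
  fail(13) 'bce': from fail(12)=0 chase 'e': 0 ⇒ 10;  out=∅∪out(10)=∅
  fail(6) 'aade': from fail(5)=7 chase 'e': 7→0 ⇒ 10;  out={1}∪out(10)={1}
  fail(14) 'bcea': from fail(13)=10 chase 'a': 10→0 ⇒ 1;  out=∅∪out(1)=∅
  fail(15) 'bceac': from fail(14)=1 chase 'c': 1→0 ⇒ 0;  out={6}∪out(0)={6}

Text stream:
i=0 'c': node 0→0
i=1 'b': node 0→8
i=2 'e': node 8→9  → match P3@[1:2]
i=3 'd': node 9→7 (via fail)  → match P2@[3:3]
i=4 'a': node 7→1 (via fail)
i=5 'a': node 1→4  → match P5@[4:5]
i=6 'c': node 4→0 (via fail)
i=7 'b': node 0→8
i=8 'e': node 8→9  → match P3@[7:8]
i=9 'e': node 9→11 (via fail)  → match P4@[8:9]
i=10 'e': node 11→11 (via fail)  → match P4@[9:10]
i=11 'b': node 11→8 (via fail)
i=12 'e': node 8→9  → match P3@[11:12]
i=13 'c': node 9→0 (via fail)
i=14 'c': node 0→0
i=15 'a': node 0→1
i=16 'c': node 1→0 (via fail)
i=17 'd': node 0→7  → match P2@[17:17]
i=18 'd': node 7→7 (via fail)  → match P2@[18:18]
i=19 'b': node 7→8 (via fail)
i=20 'b': node 8→8 (via fail)
i=21 'd': node 8→7 (via fail)  → match P2@[21:21]
i=22 'a': node 7→1 (via fail)
i=23 'a': node 1→4  → match P5@[22:23]
i=24 'd': node 4→5  → match P2@[24:24]
i=25 'd': node 5→7 (via fail)  → match P2@[25:25]
i=26 'a': node 7→1 (via fail)
i=27 'a': node 1→4  → match P5@[26:27]
i=28 'd': node 4→5  → match P2@[28:28]
i=29 'e': node 5→6  → match P1@[26:29]
i=30 'd': node 6→7 (via fail)  → match P2@[30:30]
i=31 'b': node 7→8 (via fail)
i=32 'c': node 8→12
i=33 'e': node 12→13
i=34 'a': node 13→14
i=35 'c': node 14→15  → match P6@[31:35]
i=36 'e': node 15→10 (via fail)
i=37 'c': node 10→0 (via fail)
i=38 'b': node 0→8
i=39 'a': node 8→1 (via fail)
i=40 'a': node 1→4  → match P5@[39:40]
i=41 'a': node 4→4 (via fail)  → match P5@[40:41]
i=42 'b': node 4→2 (via fail)
i=43 'a': node 2→1 (via fail)
i=44 'b': node 1→2
i=45 'e': node 2→3  → match P0@[43:45],P3@[44:45]
i=46 'd': node 3→7 (via fail)  → match P2@[46:46]
i=47 'a': node 7→1 (via fail)
i=48 'b': node 1→2
i=49 'e': node 2→3  → match P0@[47:49],P3@[48:49]
i=50 'b': node 3→8 (via fail)

All matches (sorted): [[2,3],[3,2],[5,5],[8,3],[9,4],[10,4],[12,3],[17,2],[18,2],[21,2],[23,5],[24,2],[25,2],[27,5],[28,2],[29,1],[30,2],[35,6],[40,5],[41,5],[45,0],[45,3],[46,2],[49,0],[49,3]]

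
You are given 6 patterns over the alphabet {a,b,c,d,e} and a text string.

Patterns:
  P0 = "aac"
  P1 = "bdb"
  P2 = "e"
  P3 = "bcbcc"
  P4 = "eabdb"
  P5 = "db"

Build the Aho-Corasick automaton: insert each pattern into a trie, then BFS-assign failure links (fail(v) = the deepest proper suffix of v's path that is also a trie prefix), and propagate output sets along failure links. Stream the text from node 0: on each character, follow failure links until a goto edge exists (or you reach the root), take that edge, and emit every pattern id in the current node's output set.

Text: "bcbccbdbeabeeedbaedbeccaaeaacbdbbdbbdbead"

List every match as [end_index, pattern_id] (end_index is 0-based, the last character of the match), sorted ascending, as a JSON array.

Build:
Trie nodes:
  0='ε' goto a→1 b→4 d→16 e→7
  1='a' goto a→2
  2='aa' goto c→3
  3='aac' goto ·  ←P0
  4='b' goto c→8 d→5
  5='bd' goto b→6
  6='bdb' goto ·  ←P1
  7='e' goto a→12  ←P2
  8='bc' goto b→9
  9='bcb' goto c→10
  10='bcbc' goto c→11
  11='bcbcc' goto ·  ←P3
  12='ea' goto b→13
  13='eab' goto d→14
  14='eabd' goto b→15
  15='eabdb' goto ·  ←P4
  16='d' goto b→17
  17='db' goto ·  ←P5

Failure links (BFS by depth):
  fail(1) 'a': from fail(0)=0 chase 'a': 0 ⇒ 0;  out=∅∪out(0)=∅
  fail(4) 'b': from fail(0)=0 chase 'b': 0 ⇒ 0;  out=∅∪out(0)=∅
  fail(7) 'e': from fail(0)=0 chase 'e': 0 ⇒ 0;  out={2}∪out(0)={2}
  fail(16) 'd': from fail(0)=0 chase 'd': 0 ⇒ 0;  out=∅∪out(0)=∅
  fail(2) 'aa': from fail(1)=0 chase 'a': 0 ⇒ 1;  out=∅∪out(1)=∅
  fail(5) 'bd': from fail(4)=0 chase 'd': 0 ⇒ 16;  out=∅∪out(16)=∅
  fail(8) 'bc': from fail(4)=0 chase 'c': 0 ⇒ 0;  out=∅∪out(0)=∅
  fail(12) 'ea': from fail(7)=0 chase 'a': 0 ⇒ 1;  out=∅∪out(1)=∅
  fail(17) 'db': from fail(16)=0 chase 'b': 0 ⇒ 4;  out={5}∪out(4)={5}
  fail(3) 'aac': from fail(2)=1 chase 'c': 1→0 ⇒ 0;  out={0}∪out(0)={0}
  fail(6) 'bdb': from fail(5)=16 chase 'b': 16 ⇒ 17;  out={1}∪out(17)={1,5}
  fail(9) 'bcb': from fail(8)=0 chase 'b': 0 ⇒ 4;  out=∅∪out(4)=∅
  fail(13) 'eab': from fail(12)=1 chase 'b': 1→0 ⇒ 4;  out=∅∪out(4)=∅
  fail(10) 'bcbc': from fail(9)=4 chase 'c': 4 ⇒ 8;  out=∅∪out(8)=∅
  fail(14) 'eabd': from fail(13)=4 chase 'd': 4 ⇒ 5;  out=∅∪out(5)=∅
  fail(11) 'bcbcc': from fail(10)=8 chase 'c': 8→0 ⇒ 0;  out={3}∪out(0)={3}
  fail(15) 'eabdb': from fail(14)=5 chase 'b': 5 ⇒ 6;  out={4}∪out(6)={1,4,5}

Run:
pos 0 'b': at 4
pos 1 'c': at 8
pos 2 'b': at 9
pos 3 'c': at 10
pos 4 'c': at 11  → match P3@[0:4]
pos 5 'b': at 4 ·f
pos 6 'd': at 5
pos 7 'b': at 6  → match P1@[5:7],P5@[6:7]
pos 8 'e': at 7 ·f  → match P2@[8:8]
pos 9 'a': at 12
pos 10 'b': at 13
pos 11 'e': at 7 ·f  → match P2@[11:11]
pos 12 'e': at 7 ·f  → match P2@[12:12]
pos 13 'e': at 7 ·f  → match P2@[13:13]
pos 14 'd': at 16 ·f
pos 15 'b': at 17  → match P5@[14:15]
pos 16 'a': at 1 ·f
pos 17 'e': at 7 ·f  → match P2@[17:17]
pos 18 'd': at 16 ·f
pos 19 'b': at 17  → match P5@[18:19]
pos 20 'e': at 7 ·f  → match P2@[20:20]
pos 21 'c': at 0 ·f
pos 22 'c': at 0
pos 23 'a': at 1
pos 24 'a': at 2
pos 25 'e': at 7 ·f  → match P2@[25:25]
pos 26 'a': at 12
pos 27 'a': at 2 ·f
pos 28 'c': at 3  → match P0@[26:28]
pos 29 'b': at 4 ·f
pos 30 'd': at 5
pos 31 'b': at 6  → match P1@[29:31],P5@[30:31]
pos 32 'b': at 4 ·f
pos 33 'd': at 5
pos 34 'b': at 6  → match P1@[32:34],P5@[33:34]
pos 35 'b': at 4 ·f
pos 36 'd': at 5
pos 37 'b': at 6  → match P1@[35:37],P5@[36:37]
pos 38 'e': at 7 ·f  → match P2@[38:38]
pos 39 'a': at 12
pos 40 'd': at 16 ·f

Matches: [[4,3],[7,1],[7,5],[8,2],[11,2],[12,2],[13,2],[15,5],[17,2],[19,5],[20,2],[25,2],[28,0],[31,1],[31,5],[34,1],[34,5],[37,1],[37,5],[38,2]]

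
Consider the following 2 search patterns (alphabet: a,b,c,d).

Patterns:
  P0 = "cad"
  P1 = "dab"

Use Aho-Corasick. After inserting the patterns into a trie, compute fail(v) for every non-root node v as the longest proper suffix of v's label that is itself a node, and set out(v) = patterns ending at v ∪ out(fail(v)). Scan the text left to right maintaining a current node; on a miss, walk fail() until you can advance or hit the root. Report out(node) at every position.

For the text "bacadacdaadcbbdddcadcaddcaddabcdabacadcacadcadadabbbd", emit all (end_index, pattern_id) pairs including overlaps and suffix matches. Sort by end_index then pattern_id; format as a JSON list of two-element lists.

Build:
Trie nodes:
  0='ε' goto c→1 d→4
  1='c' goto a→2
  2='ca' goto d→3
  3='cad' goto ·  [P0 ends]
  4='d' goto a→5
  5='da' goto b→6
  6='dab' goto ·  [P1 ends]

Failure links (BFS by depth):
  fail(1) 'c': from fail(0)=0 chase 'c': 0 ⇒ 0;  out=∅∪out(0)=∅
  fail(4) 'd': from fail(0)=0 chase 'd': 0 ⇒ 0;  out=∅∪out(0)=∅
  fail(2) 'ca': from fail(1)=0 chase 'a': 0 ⇒ 0;  out=∅∪out(0)=∅
  fail(5) 'da': from fail(4)=0 chase 'a': 0 ⇒ 0;  out=∅∪out(0)=∅
  fail(3) 'cad': from fail(2)=0 chase 'd': 0 ⇒ 4;  out={0}∪out(4)={0}
  fail(6) 'dab': from fail(5)=0 chase 'b': 0 ⇒ 0;  out={1}∪out(0)={1}

Scan:
i=0 'b': node 0→0
i=1 'a': node 0→0
i=2 'c': node 0→1
i=3 'a': node 1→2
i=4 'd': node 2→3  → match P0@[2:4]
i=5 'a': node 3→5 ·f
i=6 'c': node 5→1 ·f
i=7 'd': node 1→4 ·f
i=8 'a': node 4→5
i=9 'a': node 5→0 ·f
i=10 'd': node 0→4
i=11 'c': node 4→1 ·f
i=12 'b': node 1→0 ·f
i=13 'b': node 0→0
i=14 'd': node 0→4
i=15 'd': node 4→4 ·f
i=16 'd': node 4→4 ·f
i=17 'c': node 4→1 ·f
i=18 'a': node 1→2
i=19 'd': node 2→3  → match P0@[17:19]
i=20 'c': node 3→1 ·f
i=21 'a': node 1→2
i=22 'd': node 2→3  → match P0@[20:22]
i=23 'd': node 3→4 ·f
i=24 'c': node 4→1 ·f
i=25 'a': node 1→2
i=26 'd': node 2→3  → match P0@[24:26]
i=27 'd': node 3→4 ·f
i=28 'a': node 4→5
i=29 'b': node 5→6  → match P1@[27:29]
i=30 'c': node 6→1 ·f
i=31 'd': node 1→4 ·f
i=32 'a': node 4→5
i=33 'b': node 5→6  → match P1@[31:33]
i=34 'a': node 6→0 ·f
i=35 'c': node 0→1
i=36 'a': node 1→2
i=37 'd': node 2→3  → match P0@[35:37]
i=38 'c': node 3→1 ·f
i=39 'a': node 1→2
i=40 'c': node 2→1 ·f
i=41 'a': node 1→2
i=42 'd': node 2→3  → match P0@[40:42]
i=43 'c': node 3→1 ·f
i=44 'a': node 1→2
i=45 'd': node 2→3  → match P0@[43:45]
i=46 'a': node 3→5 ·f
i=47 'd': node 5→4 ·f
i=48 'a': node 4→5
i=49 'b': node 5→6  → match P1@[47:49]
i=50 'b': node 6→0 ·f
i=51 'b': node 0→0
i=52 'd': node 0→4

Result: [[4,0],[19,0],[22,0],[26,0],[29,1],[33,1],[37,0],[42,0],[45,0],[49,1]]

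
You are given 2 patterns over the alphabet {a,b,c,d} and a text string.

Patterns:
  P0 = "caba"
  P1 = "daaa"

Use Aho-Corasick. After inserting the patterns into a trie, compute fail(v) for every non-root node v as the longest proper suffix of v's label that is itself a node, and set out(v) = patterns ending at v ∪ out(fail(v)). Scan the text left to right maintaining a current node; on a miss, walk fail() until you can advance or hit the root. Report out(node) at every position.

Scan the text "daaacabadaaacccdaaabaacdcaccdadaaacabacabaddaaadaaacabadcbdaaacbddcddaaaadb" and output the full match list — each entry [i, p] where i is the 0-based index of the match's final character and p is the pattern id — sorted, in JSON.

Build:
Trie (insert patterns):
  n0 'ε': c→1 d→5
  n1 'c': a→2
  n2 'ca': b→3
  n3 'cab': a→4
  n4 'caba': ·  [P0 ends]
  n5 'd': a→6
  n6 'da': a→7
  n7 'daa': a→8
  n8 'daaa': ·  [P1 ends]

BFS fail/out derivation:
  fail(1) 'c': from fail(0)=0 chase 'c': 0 ⇒ 0;  out=∅∪out(0)=∅
  fail(5) 'd': from fail(0)=0 chase 'd': 0 ⇒ 0;  out=∅∪out(0)=∅
  fail(2) 'ca': from fail(1)=0 chase 'a': 0 ⇒ 0;  out=∅∪out(0)=∅
  fail(6) 'da': from fail(5)=0 chase 'a': 0 ⇒ 0;  out=∅∪out(0)=∅
  fail(3) 'cab': from fail(2)=0 chase 'b': 0 ⇒ 0;  out=∅∪out(0)=∅
  fail(7) 'daa': from fail(6)=0 chase 'a': 0 ⇒ 0;  out=∅∪out(0)=∅
  fail(4) 'caba': from fail(3)=0 chase 'a': 0 ⇒ 0;  out={0}∪out(0)={0}
  fail(8) 'daaa': from fail(7)=0 chase 'a': 0 ⇒ 0;  out={1}∪out(0)={1}

Run:
[0] read 'd'  n0⇒n5
[1] read 'a'  n5⇒n6
[2] read 'a'  n6⇒n7
[3] read 'a'  n7⇒n8  ** P1@[0:3]
[4] read 'c'  n8⇒n1 (via fail)
[5] read 'a'  n1⇒n2
[6] read 'b'  n2⇒n3
[7] read 'a'  n3⇒n4  ** P0@[4:7]
[8] read 'd'  n4⇒n5 (via fail)
[9] read 'a'  n5⇒n6
[10] read 'a'  n6⇒n7
[11] read 'a'  n7⇒n8  ** P1@[8:11]
[12] read 'c'  n8⇒n1 (via fail)
[13] read 'c'  n1⇒n1 (via fail)
[14] read 'c'  n1⇒n1 (via fail)
[15] read 'd'  n1⇒n5 (via fail)
[16] read 'a'  n5⇒n6
[17] read 'a'  n6⇒n7
[18] read 'a'  n7⇒n8  ** P1@[15:18]
[19] read 'b'  n8⇒n0 (via fail)
[20] read 'a'  n0⇒n0
[21] read 'a'  n0⇒n0
[22] read 'c'  n0⇒n1
[23] read 'd'  n1⇒n5 (via fail)
[24] read 'c'  n5⇒n1 (via fail)
[25] read 'a'  n1⇒n2
[26] read 'c'  n2⇒n1 (via fail)
[27] read 'c'  n1⇒n1 (via fail)
[28] read 'd'  n1⇒n5 (via fail)
[29] read 'a'  n5⇒n6
[30] read 'd'  n6⇒n5 (via fail)
[31] read 'a'  n5⇒n6
[32] read 'a'  n6⇒n7
[33] read 'a'  n7⇒n8  ** P1@[30:33]
[34] read 'c'  n8⇒n1 (via fail)
[35] read 'a'  n1⇒n2
[36] read 'b'  n2⇒n3
[37] read 'a'  n3⇒n4  ** P0@[34:37]
[38] read 'c'  n4⇒n1 (via fail)
[39] read 'a'  n1⇒n2
[40] read 'b'  n2⇒n3
[41] read 'a'  n3⇒n4  ** P0@[38:41]
[42] read 'd'  n4⇒n5 (via fail)
[43] read 'd'  n5⇒n5 (via fail)
[44] read 'a'  n5⇒n6
[45] read 'a'  n6⇒n7
[46] read 'a'  n7⇒n8  ** P1@[43:46]
[47] read 'd'  n8⇒n5 (via fail)
[48] read 'a'  n5⇒n6
[49] read 'a'  n6⇒n7
[50] read 'a'  n7⇒n8  ** P1@[47:50]
[51] read 'c'  n8⇒n1 (via fail)
[52] read 'a'  n1⇒n2
[53] read 'b'  n2⇒n3
[54] read 'a'  n3⇒n4  ** P0@[51:54]
[55] read 'd'  n4⇒n5 (via fail)
[56] read 'c'  n5⇒n1 (via fail)
[57] read 'b'  n1⇒n0 (via fail)
[58] read 'd'  n0⇒n5
[59] read 'a'  n5⇒n6
[60] read 'a'  n6⇒n7
[61] read 'a'  n7⇒n8  ** P1@[58:61]
[62] read 'c'  n8⇒n1 (via fail)
[63] read 'b'  n1⇒n0 (via fail)
[64] read 'd'  n0⇒n5
[65] read 'd'  n5⇒n5 (via fail)
[66] read 'c'  n5⇒n1 (via fail)
[67] read 'd'  n1⇒n5 (via fail)
[68] read 'd'  n5⇒n5 (via fail)
[69] read 'a'  n5⇒n6
[70] read 'a'  n6⇒n7
[71] read 'a'  n7⇒n8  ** P1@[68:71]
[72] read 'a'  n8⇒n0 (via fail)
[73] read 'd'  n0⇒n5
[74] read 'b'  n5⇒n0 (via fail)

All matches (sorted): [[3,1],[7,0],[11,1],[18,1],[33,1],[37,0],[41,0],[46,1],[50,1],[54,0],[61,1],[71,1]]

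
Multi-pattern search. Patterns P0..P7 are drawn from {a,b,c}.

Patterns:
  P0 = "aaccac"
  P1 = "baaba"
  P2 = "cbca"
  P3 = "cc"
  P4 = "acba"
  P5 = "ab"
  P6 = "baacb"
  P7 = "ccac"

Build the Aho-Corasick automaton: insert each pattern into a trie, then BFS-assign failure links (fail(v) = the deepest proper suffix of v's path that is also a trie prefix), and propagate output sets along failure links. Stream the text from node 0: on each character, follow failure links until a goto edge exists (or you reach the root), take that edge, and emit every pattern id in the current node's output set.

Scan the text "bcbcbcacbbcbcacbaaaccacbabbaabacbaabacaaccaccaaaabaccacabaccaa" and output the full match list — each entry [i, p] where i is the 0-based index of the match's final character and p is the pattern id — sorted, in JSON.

Build:
Trie (insert patterns):
  n0 'ε': a→1 b→7 c→12
  n1 'a': a→2 b→20 c→17
  n2 'aa': c→3
  n3 'aac': c→4
  n4 'aacc': a→5
  n5 'aacca': c→6
  n6 'aaccac': ·  [P0 ends]
  n7 'b': a→8
  n8 'ba': a→9
  n9 'baa': b→10 c→21
  n10 'baab': a→11
  n11 'baaba': ·  [P1 ends]
  n12 'c': b→13 c→16
  n13 'cb': c→14
  n14 'cbc': a→15
  n15 'cbca': ·  [P2 ends]
  n16 'cc': a→23  [P3 ends]
  n17 'ac': b→18
  n18 'acb': a→19
  n19 'acba': ·  [P4 ends]
  n20 'ab': ·  [P5 ends]
  n21 'baac': b→22
  n22 'baacb': ·  [P6 ends]
  n23 'cca': c→24
  n24 'ccac': ·  [P7 ends]

Failure links (BFS by depth):
  fail(1) 'a': from fail(0)=0 chase 'a': 0 ⇒ 0;  out=∅∪out(0)=∅
  fail(7) 'b': from fail(0)=0 chase 'b': 0 ⇒ 0;  out=∅∪out(0)=∅
  fail(12) 'c': from fail(0)=0 chase 'c': 0 ⇒ 0;  out=∅∪out(0)=∅
  fail(2) 'aa': from fail(1)=0 chase 'a': 0 ⇒ 1;  out=∅∪out(1)=∅
  fail(8) 'ba': from fail(7)=0 chase 'a': 0 ⇒ 1;  out=∅∪out(1)=∅
  fail(13) 'cb': from fail(12)=0 chase 'b': 0 ⇒ 7;  out=∅∪out(7)=∅
  fail(16) 'cc': from fail(12)=0 chase 'c': 0 ⇒ 12;  out={3}∪out(12)={3}
  fail(17) 'ac': from fail(1)=0 chase 'c': 0 ⇒ 12;  out=∅∪out(12)=∅
  fail(20) 'ab': from fail(1)=0 chase 'b': 0 ⇒ 7;  out={5}∪out(7)={5}
  fail(3) 'aac': from fail(2)=1 chase 'c': 1 ⇒ 17;  out=∅∪out(17)=∅
  fail(9) 'baa': from fail(8)=1 chase 'a': 1 ⇒ 2;  out=∅∪out(2)=∅
  fail(14) 'cbc': from fail(13)=7 chase 'c': 7→0 ⇒ 12;  out=∅∪out(12)=∅
  fail(18) 'acb': from fail(17)=12 chase 'b': 12 ⇒ 13;  out=∅∪out(13)=∅
  fail(23) 'cca': from fail(16)=12 chase 'a': 12→0 ⇒ 1;  out=∅∪out(1)=∅
  fail(4) 'aacc': from fail(3)=17 chase 'c': 17→12 ⇒ 16;  out=∅∪out(16)={3}
  fail(10) 'baab': from fail(9)=2 chase 'b': 2→1 ⇒ 20;  out=∅∪out(20)={5}
  fail(15) 'cbca': from fail(14)=12 chase 'a': 12→0 ⇒ 1;  out={2}∪out(1)={2}
  fail(19) 'acba': from fail(18)=13 chase 'a': 13→7 ⇒ 8;  out={4}∪out(8)={4}
  fail(21) 'baac': from fail(9)=2 chase 'c': 2 ⇒ 3;  out=∅∪out(3)=∅
  fail(24) 'ccac': from fail(23)=1 chase 'c': 1 ⇒ 17;  out={7}∪out(17)={7}
  fail(5) 'aacca': from fail(4)=16 chase 'a': 16 ⇒ 23;  out=∅∪out(23)=∅
  fail(11) 'baaba': from fail(10)=20 chase 'a': 20→7 ⇒ 8;  out={1}∪out(8)={1}
  fail(22) 'baacb': from fail(21)=3 chase 'b': 3→17 ⇒ 18;  out={6}∪out(18)={6}
  fail(6) 'aaccac': from fail(5)=23 chase 'c': 23 ⇒ 24;  out={0}∪out(24)={0,7}

Scan:
[0] read 'b'  n0⇒n7
[1] read 'c'  n7⇒n12 ·f
[2] read 'b'  n12⇒n13
[3] read 'c'  n13⇒n14
[4] read 'b'  n14⇒n13 ·f
[5] read 'c'  n13⇒n14
[6] read 'a'  n14⇒n15  ** P2@[3:6]
[7] read 'c'  n15⇒n17 ·f
[8] read 'b'  n17⇒n18
[9] read 'b'  n18⇒n7 ·f
[10] read 'c'  n7⇒n12 ·f
[11] read 'b'  n12⇒n13
[12] read 'c'  n13⇒n14
[13] read 'a'  n14⇒n15  ** P2@[10:13]
[14] read 'c'  n15⇒n17 ·f
[15] read 'b'  n17⇒n18
[16] read 'a'  n18⇒n19  ** P4@[13:16]
[17] read 'a'  n19⇒n9 ·f
[18] read 'a'  n9⇒n2 ·f
[19] read 'c'  n2⇒n3
[20] read 'c'  n3⇒n4  ** P3@[19:20]
[21] read 'a'  n4⇒n5
[22] read 'c'  n5⇒n6  ** P0@[17:22],P7@[19:22]
[23] read 'b'  n6⇒n18 ·f
[24] read 'a'  n18⇒n19  ** P4@[21:24]
[25] read 'b'  n19⇒n20 ·f  ** P5@[24:25]
[26] read 'b'  n20⇒n7 ·f
[27] read 'a'  n7⇒n8
[28] read 'a'  n8⇒n9
[29] read 'b'  n9⇒n10  ** P5@[28:29]
[30] read 'a'  n10⇒n11  ** P1@[26:30]
[31] read 'c'  n11⇒n17 ·f
[32] read 'b'  n17⇒n18
[33] read 'a'  n18⇒n19  ** P4@[30:33]
[34] read 'a'  n19⇒n9 ·f
[35] read 'b'  n9⇒n10  ** P5@[34:35]
[36] read 'a'  n10⇒n11  ** P1@[32:36]
[37] read 'c'  n11⇒n17 ·f
[38] read 'a'  n17⇒n1 ·f
[39] read 'a'  n1⇒n2
[40] read 'c'  n2⇒n3
[41] read 'c'  n3⇒n4  ** P3@[40:41]
[42] read 'a'  n4⇒n5
[43] read 'c'  n5⇒n6  ** P0@[38:43],P7@[40:43]
[44] read 'c'  n6⇒n16 ·f  ** P3@[43:44]
[45] read 'a'  n16⇒n23
[46] read 'a'  n23⇒n2 ·f
[47] read 'a'  n2⇒n2 ·f
[48] read 'a'  n2⇒n2 ·f
[49] read 'b'  n2⇒n20 ·f  ** P5@[48:49]
[50] read 'a'  n20⇒n8 ·f
[51] read 'c'  n8⇒n17 ·f
[52] read 'c'  n17⇒n16 ·f  ** P3@[51:52]
[53] read 'a'  n16⇒n23
[54] read 'c'  n23⇒n24  ** P7@[51:54]
[55] read 'a'  n24⇒n1 ·f
[56] read 'b'  n1⇒n20  ** P5@[55:56]
[57] read 'a'  n20⇒n8 ·f
[58] read 'c'  n8⇒n17 ·f
[59] read 'c'  n17⇒n16 ·f  ** P3@[58:59]
[60] read 'a'  n16⇒n23
[61] read 'a'  n23⇒n2 ·f

All matches (sorted): [[6,2],[13,2],[16,4],[20,3],[22,0],[22,7],[24,4],[25,5],[29,5],[30,1],[33,4],[35,5],[36,1],[41,3],[43,0],[43,7],[44,3],[49,5],[52,3],[54,7],[56,5],[59,3]]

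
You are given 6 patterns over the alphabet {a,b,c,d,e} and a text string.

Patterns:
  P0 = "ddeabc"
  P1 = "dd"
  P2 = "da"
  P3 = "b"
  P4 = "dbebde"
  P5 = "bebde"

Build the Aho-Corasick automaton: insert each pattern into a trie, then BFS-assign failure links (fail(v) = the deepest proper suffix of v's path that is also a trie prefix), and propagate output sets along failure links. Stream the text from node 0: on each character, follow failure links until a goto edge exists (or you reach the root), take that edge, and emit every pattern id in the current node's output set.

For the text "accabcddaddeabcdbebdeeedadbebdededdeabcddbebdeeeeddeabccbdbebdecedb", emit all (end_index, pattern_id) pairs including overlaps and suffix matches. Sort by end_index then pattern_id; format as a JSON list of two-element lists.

Build:
Trie nodes:
  0='ε' goto b→8 d→1
  1='d' goto a→7 b→9 d→2
  2='dd' goto e→3  ←P1
  3='dde' goto a→4
  4='ddea' goto b→5
  5='ddeab' goto c→6
  6='ddeabc' goto ·  ←P0
  7='da' goto ·  ←P2
  8='b' goto e→14  ←P3
  9='db' goto e→10
  10='dbe' goto b→11
  11='dbeb' goto d→12
  12='dbebd' goto e→13
  13='dbebde' goto ·  ←P4
  14='be' goto b→15
  15='beb' goto d→16
  16='bebd' goto e→17
  17='bebde' goto ·  ←P5

BFS fail/out derivation:
  fail(1) 'd': from fail(0)=0 chase 'd': 0 ⇒ 0;  out=∅∪out(0)=∅
  fail(8) 'b': from fail(0)=0 chase 'b': 0 ⇒ 0;  out={3}∪out(0)={3}
  fail(2) 'dd': from fail(1)=0 chase 'd': 0 ⇒ 1;  out={1}∪out(1)={1}
  fail(7) 'da': from fail(1)=0 chase 'a': 0 ⇒ 0;  out={2}∪out(0)={2}
  fail(9) 'db': from fail(1)=0 chase 'b': 0 ⇒ 8;  out=∅∪out(8)={3}
  fail(14) 'be': from fail(8)=0 chase 'e': 0 ⇒ 0;  out=∅∪out(0)=∅
  fail(3) 'dde': from fail(2)=1 chase 'e': 1→0 ⇒ 0;  out=∅∪out(0)=∅
  fail(10) 'dbe': from fail(9)=8 chase 'e': 8 ⇒ 14;  out=∅∪out(14)=∅
  fail(15) 'beb': from fail(14)=0 chase 'b': 0 ⇒ 8;  out=∅∪out(8)={3}
  fail(4) 'ddea': from fail(3)=0 chase 'a': 0 ⇒ 0;  out=∅∪out(0)=∅
  fail(11) 'dbeb': from fail(10)=14 chase 'b': 14 ⇒ 15;  out=∅∪out(15)={3}
  fail(16) 'bebd': from fail(15)=8 chase 'd': 8→0 ⇒ 1;  out=∅∪out(1)=∅
  fail(5) 'ddeab': from fail(4)=0 chase 'b': 0 ⇒ 8;  out=∅∪out(8)={3}
  fail(12) 'dbebd': from fail(11)=15 chase 'd': 15 ⇒ 16;  out=∅∪out(16)=∅
  fail(17) 'bebde': from fail(16)=1 chase 'e': 1→0 ⇒ 0;  out={5}∪out(0)={5}
  fail(6) 'ddeabc': from fail(5)=8 chase 'c': 8→0 ⇒ 0;  out={0}∪out(0)={0}
  fail(13) 'dbebde': from fail(12)=16 chase 'e': 16 ⇒ 17;  out={4}∪out(17)={4,5}

Scan:
i=0 'a': node 0→0
i=1 'c': node 0→0
i=2 'c': node 0→0
i=3 'a': node 0→0
i=4 'b': node 0→8  emit P3@[4:4]
i=5 'c': node 8→0 ·f
i=6 'd': node 0→1
i=7 'd': node 1→2  emit P1@[6:7]
i=8 'a': node 2→7 ·f  emit P2@[7:8]
i=9 'd': node 7→1 ·f
i=10 'd': node 1→2  emit P1@[9:10]
i=11 'e': node 2→3
i=12 'a': node 3→4
i=13 'b': node 4→5  emit P3@[13:13]
i=14 'c': node 5→6  emit P0@[9:14]
i=15 'd': node 6→1 ·f
i=16 'b': node 1→9  emit P3@[16:16]
i=17 'e': node 9→10
i=18 'b': node 10→11  emit P3@[18:18]
i=19 'd': node 11→12
i=20 'e': node 12→13  emit P4@[15:20],P5@[16:20]
i=21 'e': node 13→0 ·f
i=22 'e': node 0→0
i=23 'd': node 0→1
i=24 'a': node 1→7  emit P2@[23:24]
i=25 'd': node 7→1 ·f
i=26 'b': node 1→9  emit P3@[26:26]
i=27 'e': node 9→10
i=28 'b': node 10→11  emit P3@[28:28]
i=29 'd': node 11→12
i=30 'e': node 12→13  emit P4@[25:30],P5@[26:30]
i=31 'd': node 13→1 ·f
i=32 'e': node 1→0 ·f
i=33 'd': node 0→1
i=34 'd': node 1→2  emit P1@[33:34]
i=35 'e': node 2→3
i=36 'a': node 3→4
i=37 'b': node 4→5  emit P3@[37:37]
i=38 'c': node 5→6  emit P0@[33:38]
i=39 'd': node 6→1 ·f
i=40 'd': node 1→2  emit P1@[39:40]
i=41 'b': node 2→9 ·f  emit P3@[41:41]
i=42 'e': node 9→10
i=43 'b': node 10→11  emit P3@[43:43]
i=44 'd': node 11→12
i=45 'e': node 12→13  emit P4@[40:45],P5@[41:45]
i=46 'e': node 13→0 ·f
i=47 'e': node 0→0
i=48 'e': node 0→0
i=49 'd': node 0→1
i=50 'd': node 1→2  emit P1@[49:50]
i=51 'e': node 2→3
i=52 'a': node 3→4
i=53 'b': node 4→5  emit P3@[53:53]
i=54 'c': node 5→6  emit P0@[49:54]
i=55 'c': node 6→0 ·f
i=56 'b': node 0→8  emit P3@[56:56]
i=57 'd': node 8→1 ·f
i=58 'b': node 1→9  emit P3@[58:58]
i=59 'e': node 9→10
i=60 'b': node 10→11  emit P3@[60:60]
i=61 'd': node 11→12
i=62 'e': node 12→13  emit P4@[57:62],P5@[58:62]
i=63 'c': node 13→0 ·f
i=64 'e': node 0→0
i=65 'd': node 0→1
i=66 'b': node 1→9  emit P3@[66:66]

Result: [[4,3],[7,1],[8,2],[10,1],[13,3],[14,0],[16,3],[18,3],[20,4],[20,5],[24,2],[26,3],[28,3],[30,4],[30,5],[34,1],[37,3],[38,0],[40,1],[41,3],[43,3],[45,4],[45,5],[50,1],[53,3],[54,0],[56,3],[58,3],[60,3],[62,4],[62,5],[66,3]]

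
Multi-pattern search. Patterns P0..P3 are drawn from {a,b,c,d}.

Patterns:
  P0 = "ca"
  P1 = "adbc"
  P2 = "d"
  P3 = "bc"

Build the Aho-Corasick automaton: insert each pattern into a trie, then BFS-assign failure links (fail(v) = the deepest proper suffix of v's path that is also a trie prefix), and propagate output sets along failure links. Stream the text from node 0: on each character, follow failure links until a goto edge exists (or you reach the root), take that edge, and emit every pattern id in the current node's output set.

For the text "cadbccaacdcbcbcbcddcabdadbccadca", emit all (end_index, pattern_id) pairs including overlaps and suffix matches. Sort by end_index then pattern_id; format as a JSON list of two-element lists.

Construct AC machine:
Trie (insert patterns):
  n0 'ε': a→3 b→8 c→1 d→7
  n1 'c': a→2
  n2 'ca': ·  [P0 ends]
  n3 'a': d→4
  n4 'ad': b→5
  n5 'adb': c→6
  n6 'adbc': ·  [P1 ends]
  n7 'd': ·  [P2 ends]
  n8 'b': c→9
  n9 'bc': ·  [P3 ends]

Failure links (BFS by depth):
  fail(1) 'c': from fail(0)=0 chase 'c': 0 ⇒ 0;  out=∅∪out(0)=∅
  fail(3) 'a': from fail(0)=0 chase 'a': 0 ⇒ 0;  out=∅∪out(0)=∅
  fail(7) 'd': from fail(0)=0 chase 'd': 0 ⇒ 0;  out={2}∪out(0)={2}
  fail(8) 'b': from fail(0)=0 chase 'b': 0 ⇒ 0;  out=∅∪out(0)=∅
  fail(2) 'ca': from fail(1)=0 chase 'a': 0 ⇒ 3;  out={0}∪out(3)={0}
  fail(4) 'ad': from fail(3)=0 chase 'd': 0 ⇒ 7;  out=∅∪out(7)={2}
  fail(9) 'bc': from fail(8)=0 chase 'c': 0 ⇒ 1;  out={3}∪out(1)={3}
  fail(5) 'adb': from fail(4)=7 chase 'b': 7→0 ⇒ 8;  out=∅∪out(8)=∅
  fail(6) 'adbc': from fail(5)=8 chase 'c': 8 ⇒ 9;  out={1}∪out(9)={1,3}

Run:
i=0 'c': node 0→1
i=1 'a': node 1→2  ** P0@[0:1]
i=2 'd': node 2→4 (via fail)  ** P2@[2:2]
i=3 'b': node 4→5
i=4 'c': node 5→6  ** P1@[1:4],P3@[3:4]
i=5 'c': node 6→1 (via fail)
i=6 'a': node 1→2  ** P0@[5:6]
i=7 'a': node 2→3 (via fail)
i=8 'c': node 3→1 (via fail)
i=9 'd': node 1→7 (via fail)  ** P2@[9:9]
i=10 'c': node 7→1 (via fail)
i=11 'b': node 1→8 (via fail)
i=12 'c': node 8→9  ** P3@[11:12]
i=13 'b': node 9→8 (via fail)
i=14 'c': node 8→9  ** P3@[13:14]
i=15 'b': node 9→8 (via fail)
i=16 'c': node 8→9  ** P3@[15:16]
i=17 'd': node 9→7 (via fail)  ** P2@[17:17]
i=18 'd': node 7→7 (via fail)  ** P2@[18:18]
i=19 'c': node 7→1 (via fail)
i=20 'a': node 1→2  ** P0@[19:20]
i=21 'b': node 2→8 (via fail)
i=22 'd': node 8→7 (via fail)  ** P2@[22:22]
i=23 'a': node 7→3 (via fail)
i=24 'd': node 3→4  ** P2@[24:24]
i=25 'b': node 4→5
i=26 'c': node 5→6  ** P1@[23:26],P3@[25:26]
i=27 'c': node 6→1 (via fail)
i=28 'a': node 1→2  ** P0@[27:28]
i=29 'd': node 2→4 (via fail)  ** P2@[29:29]
i=30 'c': node 4→1 (via fail)
i=31 'a': node 1→2  ** P0@[30:31]

Matches: [[1,0],[2,2],[4,1],[4,3],[6,0],[9,2],[12,3],[14,3],[16,3],[17,2],[18,2],[20,0],[22,2],[24,2],[26,1],[26,3],[28,0],[29,2],[31,0]]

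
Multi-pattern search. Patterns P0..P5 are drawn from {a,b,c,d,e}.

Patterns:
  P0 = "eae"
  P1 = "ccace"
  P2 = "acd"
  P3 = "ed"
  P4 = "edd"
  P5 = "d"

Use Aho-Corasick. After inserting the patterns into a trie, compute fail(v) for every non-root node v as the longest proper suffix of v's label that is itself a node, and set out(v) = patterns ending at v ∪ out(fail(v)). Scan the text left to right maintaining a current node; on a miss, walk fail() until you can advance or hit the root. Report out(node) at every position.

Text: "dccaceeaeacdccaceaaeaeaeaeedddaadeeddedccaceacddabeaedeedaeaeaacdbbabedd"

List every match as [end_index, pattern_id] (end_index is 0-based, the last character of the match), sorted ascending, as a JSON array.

Construct AC machine:
Trie (insert patterns):
  0='ε' goto a→9 c→4 d→14 e→1
  1='e' goto a→2 d→12
  2='ea' goto e→3
  3='eae' goto ·  ←P0
  4='c' goto c→5
  5='cc' goto a→6
  6='cca' goto c→7
  7='ccac' goto e→8
  8='ccace' goto ·  ←P1
  9='a' goto c→10
  10='ac' goto d→11
  11='acd' goto ·  ←P2
  12='ed' goto d→13  ←P3
  13='edd' goto ·  ←P4
  14='d' goto ·  ←P5

BFS fail/out derivation:
  fail(1) 'e': from fail(0)=0 chase 'e': 0 ⇒ 0;  out=∅∪out(0)=∅
  fail(4) 'c': from fail(0)=0 chase 'c': 0 ⇒ 0;  out=∅∪out(0)=∅
  fail(9) 'a': from fail(0)=0 chase 'a': 0 ⇒ 0;  out=∅∪out(0)=∅
  fail(14) 'd': from fail(0)=0 chase 'd': 0 ⇒ 0;  out={5}∪out(0)={5}
  fail(2) 'ea': from fail(1)=0 chase 'a': 0 ⇒ 9;  out=∅∪out(9)=∅
  fail(5) 'cc': from fail(4)=0 chase 'c': 0 ⇒ 4;  out=∅∪out(4)=∅
  fail(10) 'ac': from fail(9)=0 chase 'c': 0 ⇒ 4;  out=∅∪out(4)=∅
  fail(12) 'ed': from fail(1)=0 chase 'd': 0 ⇒ 14;  out={3}∪out(14)={3,5}
  fail(3) 'eae': from fail(2)=9 chase 'e': 9→0 ⇒ 1;  out={0}∪out(1)={0}
  fail(6) 'cca': from fail(5)=4 chase 'a': 4→0 ⇒ 9;  out=∅∪out(9)=∅
  fail(11) 'acd': from fail(10)=4 chase 'd': 4→0 ⇒ 14;  out={2}∪out(14)={2,5}
  fail(13) 'edd': from fail(12)=14 chase 'd': 14→0 ⇒ 14;  out={4}∪out(14)={4,5}
  fail(7) 'ccac': from fail(6)=9 chase 'c': 9 ⇒ 10;  out=∅∪out(10)=∅
  fail(8) 'ccace': from fail(7)=10 chase 'e': 10→4→0 ⇒ 1;  out={1}∪out(1)={1}

Text stream:
i=0 'd': node 0→14  emit P5@[0:0]
i=1 'c': node 14→4 (via fail)
i=2 'c': node 4→5
i=3 'a': node 5→6
i=4 'c': node 6→7
i=5 'e': node 7→8  emit P1@[1:5]
i=6 'e': node 8→1 (via fail)
i=7 'a': node 1→2
i=8 'e': node 2→3  emit P0@[6:8]
i=9 'a': node 3→2 (via fail)
i=10 'c': node 2→10 (via fail)
i=11 'd': node 10→11  emit P2@[9:11],P5@[11:11]
i=12 'c': node 11→4 (via fail)
i=13 'c': node 4→5
i=14 'a': node 5→6
i=15 'c': node 6→7
i=16 'e': node 7→8  emit P1@[12:16]
i=17 'a': node 8→2 (via fail)
i=18 'a': node 2→9 (via fail)
i=19 'e': node 9→1 (via fail)
i=20 'a': node 1→2
i=21 'e': node 2→3  emit P0@[19:21]
i=22 'a': node 3→2 (via fail)
i=23 'e': node 2→3  emit P0@[21:23]
i=24 'a': node 3→2 (via fail)
i=25 'e': node 2→3  emit P0@[23:25]
i=26 'e': node 3→1 (via fail)
i=27 'd': node 1→12  emit P3@[26:27],P5@[27:27]
i=28 'd': node 12→13  emit P4@[26:28],P5@[28:28]
i=29 'd': node 13→14 (via fail)  emit P5@[29:29]
i=30 'a': node 14→9 (via fail)
i=31 'a': node 9→9 (via fail)
i=32 'd': node 9→14 (via fail)  emit P5@[32:32]
i=33 'e': node 14→1 (via fail)
i=34 'e': node 1→1 (via fail)
i=35 'd': node 1→12  emit P3@[34:35],P5@[35:35]
i=36 'd': node 12→13  emit P4@[34:36],P5@[36:36]
i=37 'e': node 13→1 (via fail)
i=38 'd': node 1→12  emit P3@[37:38],P5@[38:38]
i=39 'c': node 12→4 (via fail)
i=40 'c': node 4→5
i=41 'a': node 5→6
i=42 'c': node 6→7
i=43 'e': node 7→8  emit P1@[39:43]
i=44 'a': node 8→2 (via fail)
i=45 'c': node 2→10 (via fail)
i=46 'd': node 10→11  emit P2@[44:46],P5@[46:46]
i=47 'd': node 11→14 (via fail)  emit P5@[47:47]
i=48 'a': node 14→9 (via fail)
i=49 'b': node 9→0 (via fail)
i=50 'e': node 0→1
i=51 'a': node 1→2
i=52 'e': node 2→3  emit P0@[50:52]
i=53 'd': node 3→12 (via fail)  emit P3@[52:53],P5@[53:53]
i=54 'e': node 12→1 (via fail)
i=55 'e': node 1→1 (via fail)
i=56 'd': node 1→12  emit P3@[55:56],P5@[56:56]
i=57 'a': node 12→9 (via fail)
i=58 'e': node 9→1 (via fail)
i=59 'a': node 1→2
i=60 'e': node 2→3  emit P0@[58:60]
i=61 'a': node 3→2 (via fail)
i=62 'a': node 2→9 (via fail)
i=63 'c': node 9→10
i=64 'd': node 10→11  emit P2@[62:64],P5@[64:64]
i=65 'b': node 11→0 (via fail)
i=66 'b': node 0→0
i=67 'a': node 0→9
i=68 'b': node 9→0 (via fail)
i=69 'e': node 0→1
i=70 'd': node 1→12  emit P3@[69:70],P5@[70:70]
i=71 'd': node 12→13  emit P4@[69:71],P5@[71:71]

Result: [[0,5],[5,1],[8,0],[11,2],[11,5],[16,1],[21,0],[23,0],[25,0],[27,3],[27,5],[28,4],[28,5],[29,5],[32,5],[35,3],[35,5],[36,4],[36,5],[38,3],[38,5],[43,1],[46,2],[46,5],[47,5],[52,0],[53,3],[53,5],[56,3],[56,5],[60,0],[64,2],[64,5],[70,3],[70,5],[71,4],[71,5]]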